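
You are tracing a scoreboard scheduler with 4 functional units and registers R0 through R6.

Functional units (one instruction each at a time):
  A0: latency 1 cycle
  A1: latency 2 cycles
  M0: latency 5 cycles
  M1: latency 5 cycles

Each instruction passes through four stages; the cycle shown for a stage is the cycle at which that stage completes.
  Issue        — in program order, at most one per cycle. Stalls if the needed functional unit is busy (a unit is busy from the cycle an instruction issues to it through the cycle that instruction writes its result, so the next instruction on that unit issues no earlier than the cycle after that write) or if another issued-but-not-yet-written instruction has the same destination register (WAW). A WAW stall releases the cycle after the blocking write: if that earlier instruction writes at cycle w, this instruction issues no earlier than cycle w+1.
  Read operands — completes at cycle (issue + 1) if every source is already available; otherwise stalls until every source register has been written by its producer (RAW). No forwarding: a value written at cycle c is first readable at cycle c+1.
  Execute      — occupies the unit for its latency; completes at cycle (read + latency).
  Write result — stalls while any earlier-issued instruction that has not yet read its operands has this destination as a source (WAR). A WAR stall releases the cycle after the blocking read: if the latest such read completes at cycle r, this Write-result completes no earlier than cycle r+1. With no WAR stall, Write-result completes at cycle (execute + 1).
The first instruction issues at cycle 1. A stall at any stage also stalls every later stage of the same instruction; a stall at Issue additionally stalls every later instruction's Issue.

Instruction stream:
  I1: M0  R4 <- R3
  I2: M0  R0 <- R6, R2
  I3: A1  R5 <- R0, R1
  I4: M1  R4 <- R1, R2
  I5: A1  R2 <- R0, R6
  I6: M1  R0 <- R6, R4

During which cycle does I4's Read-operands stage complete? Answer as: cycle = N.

cycle = 12

cycle 1: issue I1 (M0)
cycle 2: I1 read-ops
cycle 7: I1 finished on M0
cycle 8: I1→R4
cycle 9: issue I2 (M0)
cycle 10: I2 read-ops; issue I3 (A1)
cycle 11: issue I4 (M1)
cycle 12: I4 read-ops
cycle 15: I2 finished on M0
cycle 16: I2→R0
cycle 17: I3 read-ops; I4 finished on M1
cycle 18: I4→R4
cycle 19: I3 finished on A1
cycle 20: I3→R5
cycle 21: issue I5 (A1)
cycle 22: I5 read-ops; issue I6 (M1)
cycle 23: I6 read-ops
cycle 24: I5 finished on A1
cycle 25: I5→R2
cycle 28: I6 finished on M1
cycle 29: I6→R0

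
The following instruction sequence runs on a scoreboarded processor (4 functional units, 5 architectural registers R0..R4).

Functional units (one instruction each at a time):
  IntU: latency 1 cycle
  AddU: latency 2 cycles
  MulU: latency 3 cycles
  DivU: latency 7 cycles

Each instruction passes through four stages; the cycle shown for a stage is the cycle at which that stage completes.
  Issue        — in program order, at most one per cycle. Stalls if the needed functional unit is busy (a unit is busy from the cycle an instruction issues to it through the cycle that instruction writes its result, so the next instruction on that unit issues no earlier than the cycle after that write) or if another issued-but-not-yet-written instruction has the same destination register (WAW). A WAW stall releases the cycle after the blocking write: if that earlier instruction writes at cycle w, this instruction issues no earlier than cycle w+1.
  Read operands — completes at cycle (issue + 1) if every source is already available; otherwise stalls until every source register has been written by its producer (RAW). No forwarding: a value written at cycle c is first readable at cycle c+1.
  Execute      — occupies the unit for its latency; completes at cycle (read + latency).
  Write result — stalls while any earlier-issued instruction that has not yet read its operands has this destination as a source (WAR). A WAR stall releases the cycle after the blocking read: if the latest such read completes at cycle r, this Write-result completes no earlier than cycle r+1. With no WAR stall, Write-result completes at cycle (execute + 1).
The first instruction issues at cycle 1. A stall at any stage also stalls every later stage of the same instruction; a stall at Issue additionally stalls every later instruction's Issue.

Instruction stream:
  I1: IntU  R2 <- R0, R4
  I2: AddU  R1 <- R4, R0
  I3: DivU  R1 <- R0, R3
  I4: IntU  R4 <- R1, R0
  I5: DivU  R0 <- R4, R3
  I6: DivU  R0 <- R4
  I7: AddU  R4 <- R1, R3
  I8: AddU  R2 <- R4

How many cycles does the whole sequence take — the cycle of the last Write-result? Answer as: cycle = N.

cycle 1: I1 dispatched to IntU
cycle 2: I1 operands ready, I2 dispatched to AddU
cycle 3: I1 complete, I2 operands ready
cycle 4: R2←I1
cycle 5: I2 complete
cycle 6: R1←I2
cycle 7: I3 dispatched to DivU
cycle 8: I3 operands ready, I4 dispatched to IntU
cycle 15: I3 complete
cycle 16: R1←I3
cycle 17: I4 operands ready, I5 dispatched to DivU
cycle 18: I4 complete
cycle 19: R4←I4
cycle 20: I5 operands ready
cycle 27: I5 complete
cycle 28: R0←I5
cycle 29: I6 dispatched to DivU
cycle 30: I6 operands ready, I7 dispatched to AddU
cycle 31: I7 operands ready
cycle 33: I7 complete
cycle 34: R4←I7
cycle 35: I8 dispatched to AddU
cycle 36: I8 operands ready
cycle 37: I6 complete
cycle 38: R0←I6, I8 complete
cycle 39: R2←I8

cycle = 39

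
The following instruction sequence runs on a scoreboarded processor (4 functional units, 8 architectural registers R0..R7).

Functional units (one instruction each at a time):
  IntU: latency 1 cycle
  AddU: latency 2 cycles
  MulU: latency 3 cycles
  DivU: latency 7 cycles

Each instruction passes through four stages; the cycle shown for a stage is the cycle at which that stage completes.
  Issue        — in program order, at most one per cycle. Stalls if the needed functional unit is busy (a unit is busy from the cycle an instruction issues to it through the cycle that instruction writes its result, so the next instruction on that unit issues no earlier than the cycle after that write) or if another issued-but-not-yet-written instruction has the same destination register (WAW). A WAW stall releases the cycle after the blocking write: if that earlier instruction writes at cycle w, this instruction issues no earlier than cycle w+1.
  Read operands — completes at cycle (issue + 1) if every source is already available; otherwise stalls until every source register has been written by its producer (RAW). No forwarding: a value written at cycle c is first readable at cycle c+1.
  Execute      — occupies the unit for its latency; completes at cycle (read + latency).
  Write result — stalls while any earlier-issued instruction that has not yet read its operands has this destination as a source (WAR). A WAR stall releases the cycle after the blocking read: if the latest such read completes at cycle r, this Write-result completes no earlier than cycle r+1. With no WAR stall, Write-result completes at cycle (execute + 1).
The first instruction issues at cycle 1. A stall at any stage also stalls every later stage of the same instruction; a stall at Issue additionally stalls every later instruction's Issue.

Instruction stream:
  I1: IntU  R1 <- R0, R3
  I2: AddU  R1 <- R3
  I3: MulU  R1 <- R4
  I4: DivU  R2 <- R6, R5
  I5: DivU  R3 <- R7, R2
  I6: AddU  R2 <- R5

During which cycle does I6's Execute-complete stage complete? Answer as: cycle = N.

1) issue 1, read 2, done 3, write 4
2) issue 5, read 6, done 8, write 9  <WAW R1: wait I1 write@4>
3) issue 10, read 11, done 14, write 15  <WAW R1: wait I2 write@9>
4) issue 11, read 12, done 19, write 20
5) issue 21, read 22, done 29, write 30  <struct: DivU busy until I4 writes@20>
6) issue 22, read 23, done 25, write 26

cycle = 25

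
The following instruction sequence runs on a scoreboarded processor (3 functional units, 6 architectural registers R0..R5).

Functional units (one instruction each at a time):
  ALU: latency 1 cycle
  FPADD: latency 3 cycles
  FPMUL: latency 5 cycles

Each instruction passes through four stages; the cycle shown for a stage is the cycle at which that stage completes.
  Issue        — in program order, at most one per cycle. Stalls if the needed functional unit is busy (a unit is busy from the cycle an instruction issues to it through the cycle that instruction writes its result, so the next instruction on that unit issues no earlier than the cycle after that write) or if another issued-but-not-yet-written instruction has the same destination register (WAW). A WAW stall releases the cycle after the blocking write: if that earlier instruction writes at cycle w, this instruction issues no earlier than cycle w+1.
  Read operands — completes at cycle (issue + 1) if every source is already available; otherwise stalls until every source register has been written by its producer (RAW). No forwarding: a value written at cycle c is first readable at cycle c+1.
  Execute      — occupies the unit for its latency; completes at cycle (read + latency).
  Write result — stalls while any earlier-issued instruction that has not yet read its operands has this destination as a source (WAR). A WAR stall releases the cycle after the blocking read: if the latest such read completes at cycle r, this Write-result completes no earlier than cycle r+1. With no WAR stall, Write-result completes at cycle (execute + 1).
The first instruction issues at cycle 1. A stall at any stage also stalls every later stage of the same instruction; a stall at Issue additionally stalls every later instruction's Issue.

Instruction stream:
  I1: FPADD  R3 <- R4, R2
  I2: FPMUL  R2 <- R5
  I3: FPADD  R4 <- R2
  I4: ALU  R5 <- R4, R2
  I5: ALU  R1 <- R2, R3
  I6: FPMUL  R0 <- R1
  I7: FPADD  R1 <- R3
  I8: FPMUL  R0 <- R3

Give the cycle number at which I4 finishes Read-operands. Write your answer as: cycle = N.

cycle = 15

I1 -> (1, 2, 5, 6)
I2 -> (2, 3, 8, 9)
I3 -> (7, 10, 13, 14)  // struct: FPADD busy until I1 writes@6, RAW R2: wait I2 write@9
I4 -> (8, 15, 16, 17)  // RAW R4: wait I3 write@14
I5 -> (18, 19, 20, 21)  // struct: ALU busy until I4 writes@17
I6 -> (19, 22, 27, 28)  // RAW R1: wait I5 write@21
I7 -> (22, 23, 26, 27)  // WAW R1: wait I5 write@21
I8 -> (29, 30, 35, 36)  // struct: FPMUL busy until I6 writes@28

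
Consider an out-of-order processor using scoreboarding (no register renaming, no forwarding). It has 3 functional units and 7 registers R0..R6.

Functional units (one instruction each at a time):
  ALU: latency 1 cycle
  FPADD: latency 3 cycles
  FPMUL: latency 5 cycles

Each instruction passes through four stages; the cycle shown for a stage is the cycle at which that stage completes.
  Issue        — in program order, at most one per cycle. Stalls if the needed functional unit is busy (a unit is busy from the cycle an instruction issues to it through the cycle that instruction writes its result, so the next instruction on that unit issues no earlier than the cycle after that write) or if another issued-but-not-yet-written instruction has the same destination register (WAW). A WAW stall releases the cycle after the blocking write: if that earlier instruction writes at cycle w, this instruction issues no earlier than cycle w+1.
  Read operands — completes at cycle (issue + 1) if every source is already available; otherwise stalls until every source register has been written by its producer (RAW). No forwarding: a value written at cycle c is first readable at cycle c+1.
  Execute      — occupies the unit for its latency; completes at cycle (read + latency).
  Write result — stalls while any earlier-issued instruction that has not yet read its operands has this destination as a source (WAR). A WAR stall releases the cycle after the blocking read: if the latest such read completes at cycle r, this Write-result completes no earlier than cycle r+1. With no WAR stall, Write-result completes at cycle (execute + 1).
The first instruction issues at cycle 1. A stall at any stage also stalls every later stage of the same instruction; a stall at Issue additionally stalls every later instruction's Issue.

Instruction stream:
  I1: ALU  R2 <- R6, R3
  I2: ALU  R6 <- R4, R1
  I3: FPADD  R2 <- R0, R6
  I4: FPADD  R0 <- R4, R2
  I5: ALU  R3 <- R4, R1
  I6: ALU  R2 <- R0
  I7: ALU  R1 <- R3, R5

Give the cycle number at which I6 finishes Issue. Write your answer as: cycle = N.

I1  is:1  ro:2  ex:3  wr:4
I2  is:5  ro:6  ex:7  wr:8  — struct: ALU busy until I1 writes@4
I3  is:6  ro:9  ex:12  wr:13  — RAW R6: wait I2 write@8
I4  is:14  ro:15  ex:18  wr:19  — struct: FPADD busy until I3 writes@13
I5  is:15  ro:16  ex:17  wr:18
I6  is:19  ro:20  ex:21  wr:22  — struct: ALU busy until I5 writes@18
I7  is:23  ro:24  ex:25  wr:26  — struct: ALU busy until I6 writes@22

cycle = 19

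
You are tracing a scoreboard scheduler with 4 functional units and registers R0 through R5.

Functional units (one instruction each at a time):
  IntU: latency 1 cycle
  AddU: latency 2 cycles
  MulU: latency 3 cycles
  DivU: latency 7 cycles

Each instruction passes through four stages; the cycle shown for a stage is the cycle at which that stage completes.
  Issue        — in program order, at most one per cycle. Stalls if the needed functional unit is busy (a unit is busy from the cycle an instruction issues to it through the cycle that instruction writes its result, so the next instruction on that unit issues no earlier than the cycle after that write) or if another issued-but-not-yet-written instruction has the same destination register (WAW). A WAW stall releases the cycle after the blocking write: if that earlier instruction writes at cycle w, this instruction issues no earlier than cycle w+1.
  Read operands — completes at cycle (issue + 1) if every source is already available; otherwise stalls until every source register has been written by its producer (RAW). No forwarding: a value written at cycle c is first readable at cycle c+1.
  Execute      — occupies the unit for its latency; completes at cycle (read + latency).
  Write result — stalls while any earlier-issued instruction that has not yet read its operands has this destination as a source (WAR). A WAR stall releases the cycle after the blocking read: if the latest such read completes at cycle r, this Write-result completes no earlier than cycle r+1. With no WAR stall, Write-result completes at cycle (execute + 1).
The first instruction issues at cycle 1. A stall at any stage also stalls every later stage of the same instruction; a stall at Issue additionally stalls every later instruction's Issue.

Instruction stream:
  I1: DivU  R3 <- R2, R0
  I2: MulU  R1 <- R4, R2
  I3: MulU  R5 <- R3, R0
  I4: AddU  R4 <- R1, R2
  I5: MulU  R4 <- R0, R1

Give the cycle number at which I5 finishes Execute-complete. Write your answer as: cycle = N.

cycle = 20

[1] I1 issues→DivU
[2] I1 reads | I2 issues→MulU
[3] I2 reads
[6] I2 exec-done
[7] I2 writes R1
[8] I3 issues→MulU
[9] I1 exec-done | I4 issues→AddU
[10] I1 writes R3 | I4 reads
[11] I3 reads
[12] I4 exec-done
[13] I4 writes R4
[14] I3 exec-done
[15] I3 writes R5
[16] I5 issues→MulU
[17] I5 reads
[20] I5 exec-done
[21] I5 writes R4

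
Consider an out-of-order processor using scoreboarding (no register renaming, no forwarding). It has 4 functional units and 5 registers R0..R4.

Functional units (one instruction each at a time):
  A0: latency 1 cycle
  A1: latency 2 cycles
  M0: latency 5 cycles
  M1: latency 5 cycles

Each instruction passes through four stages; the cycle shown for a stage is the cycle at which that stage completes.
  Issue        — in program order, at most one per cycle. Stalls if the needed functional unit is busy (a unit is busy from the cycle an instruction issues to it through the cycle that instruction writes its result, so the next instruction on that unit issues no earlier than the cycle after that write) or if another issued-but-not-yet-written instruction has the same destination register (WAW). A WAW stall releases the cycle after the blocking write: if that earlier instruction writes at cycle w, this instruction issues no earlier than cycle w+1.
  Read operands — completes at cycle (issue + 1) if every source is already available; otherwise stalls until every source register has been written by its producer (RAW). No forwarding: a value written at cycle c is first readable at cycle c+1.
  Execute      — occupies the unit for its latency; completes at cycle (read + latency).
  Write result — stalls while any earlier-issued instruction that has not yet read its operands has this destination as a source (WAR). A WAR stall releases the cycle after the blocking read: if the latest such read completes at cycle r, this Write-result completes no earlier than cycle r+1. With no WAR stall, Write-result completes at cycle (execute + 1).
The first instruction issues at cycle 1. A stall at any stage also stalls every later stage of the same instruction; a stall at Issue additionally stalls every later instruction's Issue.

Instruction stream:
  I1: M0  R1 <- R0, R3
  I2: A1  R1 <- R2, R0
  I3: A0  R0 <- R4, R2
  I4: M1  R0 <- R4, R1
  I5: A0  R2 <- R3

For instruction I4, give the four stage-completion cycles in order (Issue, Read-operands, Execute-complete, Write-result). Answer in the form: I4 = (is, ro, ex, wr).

I4 = (14, 15, 20, 21)

[1] I1 dispatched to M0
[2] I1 operands ready
[7] I1 complete
[8] R1←I1
[9] I2 dispatched to A1
[10] I2 operands ready, I3 dispatched to A0
[11] I3 operands ready
[12] I2 complete, I3 complete
[13] R1←I2, R0←I3
[14] I4 dispatched to M1
[15] I4 operands ready, I5 dispatched to A0
[16] I5 operands ready
[17] I5 complete
[18] R2←I5
[20] I4 complete
[21] R0←I4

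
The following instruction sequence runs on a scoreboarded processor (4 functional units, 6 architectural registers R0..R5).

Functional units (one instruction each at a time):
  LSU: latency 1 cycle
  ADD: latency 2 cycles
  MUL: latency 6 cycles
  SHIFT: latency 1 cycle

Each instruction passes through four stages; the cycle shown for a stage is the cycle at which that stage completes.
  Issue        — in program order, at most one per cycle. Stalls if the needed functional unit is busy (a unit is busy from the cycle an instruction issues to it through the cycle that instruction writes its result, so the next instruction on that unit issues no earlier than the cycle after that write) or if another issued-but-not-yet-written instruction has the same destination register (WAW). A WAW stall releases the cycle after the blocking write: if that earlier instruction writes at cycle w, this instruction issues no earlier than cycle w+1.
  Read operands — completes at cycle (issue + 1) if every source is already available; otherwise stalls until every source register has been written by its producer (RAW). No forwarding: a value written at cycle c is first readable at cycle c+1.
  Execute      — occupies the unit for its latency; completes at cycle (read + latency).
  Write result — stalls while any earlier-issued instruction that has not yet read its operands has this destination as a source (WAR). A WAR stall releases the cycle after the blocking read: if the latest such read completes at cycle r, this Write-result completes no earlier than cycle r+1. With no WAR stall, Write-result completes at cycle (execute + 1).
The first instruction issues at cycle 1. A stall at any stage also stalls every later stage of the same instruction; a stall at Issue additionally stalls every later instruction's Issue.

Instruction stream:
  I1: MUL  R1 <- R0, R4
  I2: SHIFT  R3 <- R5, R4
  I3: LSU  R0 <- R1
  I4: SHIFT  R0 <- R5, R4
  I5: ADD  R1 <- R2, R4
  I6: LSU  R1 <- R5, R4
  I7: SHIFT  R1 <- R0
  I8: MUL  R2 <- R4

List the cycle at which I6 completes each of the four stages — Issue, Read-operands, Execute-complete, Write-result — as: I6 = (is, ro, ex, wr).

c1: I1 issues→MUL
c2: I1 reads; I2 issues→SHIFT
c3: I2 reads; I3 issues→LSU
c4: I2 exec-done
c5: I2 writes R3
c8: I1 exec-done
c9: I1 writes R1
c10: I3 reads
c11: I3 exec-done
c12: I3 writes R0
c13: I4 issues→SHIFT
c14: I4 reads; I5 issues→ADD
c15: I4 exec-done; I5 reads
c16: I4 writes R0
c17: I5 exec-done
c18: I5 writes R1
c19: I6 issues→LSU
c20: I6 reads
c21: I6 exec-done
c22: I6 writes R1
c23: I7 issues→SHIFT
c24: I7 reads; I8 issues→MUL
c25: I7 exec-done; I8 reads
c26: I7 writes R1
c31: I8 exec-done
c32: I8 writes R2

I6 = (19, 20, 21, 22)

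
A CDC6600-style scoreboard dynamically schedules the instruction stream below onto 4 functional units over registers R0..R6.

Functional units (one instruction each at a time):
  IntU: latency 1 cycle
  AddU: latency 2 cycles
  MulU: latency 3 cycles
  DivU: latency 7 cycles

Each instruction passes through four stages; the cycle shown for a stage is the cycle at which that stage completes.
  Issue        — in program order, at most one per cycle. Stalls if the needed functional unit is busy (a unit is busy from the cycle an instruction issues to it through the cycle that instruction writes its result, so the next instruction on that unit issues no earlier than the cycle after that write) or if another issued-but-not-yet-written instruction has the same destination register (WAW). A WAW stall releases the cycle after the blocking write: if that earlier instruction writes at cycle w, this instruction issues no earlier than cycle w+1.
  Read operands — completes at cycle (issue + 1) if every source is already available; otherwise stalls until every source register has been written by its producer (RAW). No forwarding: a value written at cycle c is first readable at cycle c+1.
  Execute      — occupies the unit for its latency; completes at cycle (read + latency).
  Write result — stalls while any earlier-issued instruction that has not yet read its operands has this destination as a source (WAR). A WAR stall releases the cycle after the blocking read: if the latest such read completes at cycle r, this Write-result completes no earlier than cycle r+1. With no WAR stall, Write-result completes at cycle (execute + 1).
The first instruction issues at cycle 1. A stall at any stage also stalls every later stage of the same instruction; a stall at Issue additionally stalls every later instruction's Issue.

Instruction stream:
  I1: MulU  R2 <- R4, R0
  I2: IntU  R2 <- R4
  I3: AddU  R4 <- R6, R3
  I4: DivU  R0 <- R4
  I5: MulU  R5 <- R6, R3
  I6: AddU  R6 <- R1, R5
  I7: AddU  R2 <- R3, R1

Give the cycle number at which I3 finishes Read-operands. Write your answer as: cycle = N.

t=1  I1 dispatched to MulU
t=2  I1 operands ready
t=5  I1 complete
t=6  R2←I1
t=7  I2 dispatched to IntU
t=8  I2 operands ready; I3 dispatched to AddU
t=9  I2 complete; I3 operands ready; I4 dispatched to DivU
t=10  R2←I2; I5 dispatched to MulU
t=11  I3 complete; I5 operands ready
t=12  R4←I3
t=13  I4 operands ready; I6 dispatched to AddU
t=14  I5 complete
t=15  R5←I5
t=16  I6 operands ready
t=18  I6 complete
t=19  R6←I6
t=20  I4 complete; I7 dispatched to AddU
t=21  R0←I4; I7 operands ready
t=23  I7 complete
t=24  R2←I7

cycle = 9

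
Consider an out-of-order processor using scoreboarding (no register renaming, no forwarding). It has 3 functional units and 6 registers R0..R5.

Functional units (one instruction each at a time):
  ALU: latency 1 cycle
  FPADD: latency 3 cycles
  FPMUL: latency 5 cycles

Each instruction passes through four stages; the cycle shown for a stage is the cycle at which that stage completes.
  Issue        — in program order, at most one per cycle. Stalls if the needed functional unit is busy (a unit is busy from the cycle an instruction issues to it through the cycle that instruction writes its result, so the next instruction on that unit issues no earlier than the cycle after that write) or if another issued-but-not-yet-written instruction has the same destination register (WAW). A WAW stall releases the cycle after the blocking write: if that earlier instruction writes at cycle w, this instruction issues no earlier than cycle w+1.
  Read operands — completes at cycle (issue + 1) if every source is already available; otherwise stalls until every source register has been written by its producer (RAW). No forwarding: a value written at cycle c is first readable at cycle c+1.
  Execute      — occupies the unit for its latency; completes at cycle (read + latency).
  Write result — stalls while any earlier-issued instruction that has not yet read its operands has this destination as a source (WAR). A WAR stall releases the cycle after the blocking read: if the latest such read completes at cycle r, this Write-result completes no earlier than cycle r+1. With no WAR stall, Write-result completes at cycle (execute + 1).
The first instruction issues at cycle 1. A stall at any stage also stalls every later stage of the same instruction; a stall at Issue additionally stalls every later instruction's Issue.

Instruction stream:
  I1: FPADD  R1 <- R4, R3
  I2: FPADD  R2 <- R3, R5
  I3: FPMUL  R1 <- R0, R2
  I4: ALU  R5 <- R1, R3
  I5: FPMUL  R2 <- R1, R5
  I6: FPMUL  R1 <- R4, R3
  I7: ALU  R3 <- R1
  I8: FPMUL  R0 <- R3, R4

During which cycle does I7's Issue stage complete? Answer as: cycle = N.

cycle = 31

  I1 | 1 | 2 | 5 | 6
  I2 | 7 | 8 | 11 | 12   struct: FPADD busy until I1 writes@6
  I3 | 8 | 13 | 18 | 19   RAW R2: wait I2 write@12
  I4 | 9 | 20 | 21 | 22   RAW R1: wait I3 write@19
  I5 | 20 | 23 | 28 | 29   struct: FPMUL busy until I3 writes@19 · RAW R5: wait I4 write@22
  I6 | 30 | 31 | 36 | 37   struct: FPMUL busy until I5 writes@29
  I7 | 31 | 38 | 39 | 40   RAW R1: wait I6 write@37
  I8 | 38 | 41 | 46 | 47   struct: FPMUL busy until I6 writes@37 · RAW R3: wait I7 write@40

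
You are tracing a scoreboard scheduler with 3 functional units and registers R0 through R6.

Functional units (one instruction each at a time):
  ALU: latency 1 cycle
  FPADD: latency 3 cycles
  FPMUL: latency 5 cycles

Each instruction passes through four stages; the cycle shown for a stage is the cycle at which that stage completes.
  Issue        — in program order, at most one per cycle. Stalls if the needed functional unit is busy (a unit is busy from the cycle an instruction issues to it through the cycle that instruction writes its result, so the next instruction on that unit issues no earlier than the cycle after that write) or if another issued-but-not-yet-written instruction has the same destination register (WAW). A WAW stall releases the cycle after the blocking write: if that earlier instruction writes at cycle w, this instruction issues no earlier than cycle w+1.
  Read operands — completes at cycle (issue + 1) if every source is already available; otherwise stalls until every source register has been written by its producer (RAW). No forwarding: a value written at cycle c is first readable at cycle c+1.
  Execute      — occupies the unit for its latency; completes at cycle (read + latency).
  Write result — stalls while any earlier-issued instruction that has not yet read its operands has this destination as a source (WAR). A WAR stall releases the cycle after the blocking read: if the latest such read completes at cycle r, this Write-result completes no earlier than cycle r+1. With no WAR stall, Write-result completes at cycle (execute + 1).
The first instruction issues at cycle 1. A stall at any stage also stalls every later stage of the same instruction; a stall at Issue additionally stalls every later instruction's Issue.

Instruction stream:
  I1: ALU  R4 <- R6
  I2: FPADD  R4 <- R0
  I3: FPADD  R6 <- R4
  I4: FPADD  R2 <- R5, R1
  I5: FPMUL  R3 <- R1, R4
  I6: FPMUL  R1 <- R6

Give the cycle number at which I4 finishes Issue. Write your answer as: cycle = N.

[1] I1→ALU
[2] I1 RO
[3] I1 EX
[4] I1 WR R4
[5] I2→FPADD
[6] I2 RO
[9] I2 EX
[10] I2 WR R4
[11] I3→FPADD
[12] I3 RO
[15] I3 EX
[16] I3 WR R6
[17] I4→FPADD
[18] I4 RO · I5→FPMUL
[19] I5 RO
[21] I4 EX
[22] I4 WR R2
[24] I5 EX
[25] I5 WR R3
[26] I6→FPMUL
[27] I6 RO
[32] I6 EX
[33] I6 WR R1

cycle = 17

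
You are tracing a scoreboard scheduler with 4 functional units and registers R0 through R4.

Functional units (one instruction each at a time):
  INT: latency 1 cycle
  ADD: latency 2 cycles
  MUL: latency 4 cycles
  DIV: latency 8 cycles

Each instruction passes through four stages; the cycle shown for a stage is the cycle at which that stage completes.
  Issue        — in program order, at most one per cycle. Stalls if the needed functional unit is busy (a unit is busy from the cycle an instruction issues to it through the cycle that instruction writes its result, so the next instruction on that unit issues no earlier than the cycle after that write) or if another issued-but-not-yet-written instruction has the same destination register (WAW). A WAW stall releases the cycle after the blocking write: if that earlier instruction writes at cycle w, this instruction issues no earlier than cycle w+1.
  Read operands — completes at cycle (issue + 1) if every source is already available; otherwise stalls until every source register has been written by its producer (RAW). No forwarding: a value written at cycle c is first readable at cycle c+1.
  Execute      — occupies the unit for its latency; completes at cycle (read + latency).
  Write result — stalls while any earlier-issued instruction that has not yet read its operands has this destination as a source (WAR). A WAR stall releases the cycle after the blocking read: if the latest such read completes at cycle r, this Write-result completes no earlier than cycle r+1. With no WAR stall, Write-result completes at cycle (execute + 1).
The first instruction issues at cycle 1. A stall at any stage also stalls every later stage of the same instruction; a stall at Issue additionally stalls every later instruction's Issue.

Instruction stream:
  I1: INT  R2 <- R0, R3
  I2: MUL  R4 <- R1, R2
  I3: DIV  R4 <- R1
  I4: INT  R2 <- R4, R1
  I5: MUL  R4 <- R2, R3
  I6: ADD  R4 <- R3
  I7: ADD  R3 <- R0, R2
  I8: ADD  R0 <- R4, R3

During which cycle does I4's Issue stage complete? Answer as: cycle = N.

1) issue 1, read 2, done 3, write 4
2) issue 2, read 5, done 9, write 10  <RAW R2: wait I1 write@4>
3) issue 11, read 12, done 20, write 21  <WAW R4: wait I2 write@10>
4) issue 12, read 22, done 23, write 24  <RAW R4: wait I3 write@21>
5) issue 22, read 25, done 29, write 30  <WAW R4: wait I3 write@21 / RAW R2: wait I4 write@24>
6) issue 31, read 32, done 34, write 35  <WAW R4: wait I5 write@30>
7) issue 36, read 37, done 39, write 40  <struct: ADD busy until I6 writes@35>
8) issue 41, read 42, done 44, write 45  <struct: ADD busy until I7 writes@40>

cycle = 12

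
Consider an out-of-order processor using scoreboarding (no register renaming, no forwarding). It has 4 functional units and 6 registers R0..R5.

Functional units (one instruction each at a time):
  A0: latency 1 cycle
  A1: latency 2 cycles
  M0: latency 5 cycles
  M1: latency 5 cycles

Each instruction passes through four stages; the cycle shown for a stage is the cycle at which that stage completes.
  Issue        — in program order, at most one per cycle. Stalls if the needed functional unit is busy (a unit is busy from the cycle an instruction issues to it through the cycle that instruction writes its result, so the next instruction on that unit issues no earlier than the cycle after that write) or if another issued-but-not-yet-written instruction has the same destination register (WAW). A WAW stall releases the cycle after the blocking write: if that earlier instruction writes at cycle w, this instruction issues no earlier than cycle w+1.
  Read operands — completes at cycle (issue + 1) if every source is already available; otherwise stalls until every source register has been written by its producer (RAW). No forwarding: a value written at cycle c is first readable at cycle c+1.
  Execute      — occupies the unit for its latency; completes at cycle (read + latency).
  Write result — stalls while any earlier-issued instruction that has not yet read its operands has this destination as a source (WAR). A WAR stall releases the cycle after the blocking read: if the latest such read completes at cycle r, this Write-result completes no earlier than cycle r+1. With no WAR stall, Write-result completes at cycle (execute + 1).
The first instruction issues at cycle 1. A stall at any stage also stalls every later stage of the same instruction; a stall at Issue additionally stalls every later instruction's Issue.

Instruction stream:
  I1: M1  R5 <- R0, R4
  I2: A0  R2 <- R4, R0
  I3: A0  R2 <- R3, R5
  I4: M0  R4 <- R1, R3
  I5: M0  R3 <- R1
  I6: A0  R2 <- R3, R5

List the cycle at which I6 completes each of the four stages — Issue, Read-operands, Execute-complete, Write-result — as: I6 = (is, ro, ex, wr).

[1] I1 dispatched to M1
[2] I1 operands ready, I2 dispatched to A0
[3] I2 operands ready
[4] I2 complete
[5] R2←I2
[6] I3 dispatched to A0
[7] I1 complete, I4 dispatched to M0
[8] R5←I1, I4 operands ready
[9] I3 operands ready
[10] I3 complete
[11] R2←I3
[13] I4 complete
[14] R4←I4
[15] I5 dispatched to M0
[16] I5 operands ready, I6 dispatched to A0
[21] I5 complete
[22] R3←I5
[23] I6 operands ready
[24] I6 complete
[25] R2←I6

I6 = (16, 23, 24, 25)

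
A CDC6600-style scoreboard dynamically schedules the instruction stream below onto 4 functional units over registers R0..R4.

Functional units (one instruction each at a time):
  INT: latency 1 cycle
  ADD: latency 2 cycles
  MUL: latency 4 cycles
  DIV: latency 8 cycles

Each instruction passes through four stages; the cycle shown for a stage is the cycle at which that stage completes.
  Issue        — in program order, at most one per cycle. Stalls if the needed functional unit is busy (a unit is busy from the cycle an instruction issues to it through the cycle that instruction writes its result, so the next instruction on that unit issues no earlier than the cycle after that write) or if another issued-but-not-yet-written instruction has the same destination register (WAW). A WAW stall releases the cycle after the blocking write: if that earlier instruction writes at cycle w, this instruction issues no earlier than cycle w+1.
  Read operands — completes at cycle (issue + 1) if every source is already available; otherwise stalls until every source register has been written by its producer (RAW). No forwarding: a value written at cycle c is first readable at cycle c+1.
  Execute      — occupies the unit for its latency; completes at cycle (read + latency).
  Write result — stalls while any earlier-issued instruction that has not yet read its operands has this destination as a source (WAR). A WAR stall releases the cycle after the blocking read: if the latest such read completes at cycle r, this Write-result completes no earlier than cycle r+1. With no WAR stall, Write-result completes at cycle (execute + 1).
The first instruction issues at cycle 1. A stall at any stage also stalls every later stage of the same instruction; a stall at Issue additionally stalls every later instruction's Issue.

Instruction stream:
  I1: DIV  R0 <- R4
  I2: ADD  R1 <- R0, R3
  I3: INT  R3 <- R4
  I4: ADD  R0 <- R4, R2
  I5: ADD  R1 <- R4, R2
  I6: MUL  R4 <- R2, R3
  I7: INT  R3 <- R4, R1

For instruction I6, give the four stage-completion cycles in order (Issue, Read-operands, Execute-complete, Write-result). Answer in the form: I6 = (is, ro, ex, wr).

I6 = (22, 23, 27, 28)

c1: I1 issues→DIV
c2: I1 reads, I2 issues→ADD
c3: I3 issues→INT
c4: I3 reads
c5: I3 exec-done
c10: I1 exec-done
c11: I1 writes R0
c12: I2 reads
c13: I3 writes R3
c14: I2 exec-done
c15: I2 writes R1
c16: I4 issues→ADD
c17: I4 reads
c19: I4 exec-done
c20: I4 writes R0
c21: I5 issues→ADD
c22: I5 reads, I6 issues→MUL
c23: I6 reads, I7 issues→INT
c24: I5 exec-done
c25: I5 writes R1
c27: I6 exec-done
c28: I6 writes R4
c29: I7 reads
c30: I7 exec-done
c31: I7 writes R3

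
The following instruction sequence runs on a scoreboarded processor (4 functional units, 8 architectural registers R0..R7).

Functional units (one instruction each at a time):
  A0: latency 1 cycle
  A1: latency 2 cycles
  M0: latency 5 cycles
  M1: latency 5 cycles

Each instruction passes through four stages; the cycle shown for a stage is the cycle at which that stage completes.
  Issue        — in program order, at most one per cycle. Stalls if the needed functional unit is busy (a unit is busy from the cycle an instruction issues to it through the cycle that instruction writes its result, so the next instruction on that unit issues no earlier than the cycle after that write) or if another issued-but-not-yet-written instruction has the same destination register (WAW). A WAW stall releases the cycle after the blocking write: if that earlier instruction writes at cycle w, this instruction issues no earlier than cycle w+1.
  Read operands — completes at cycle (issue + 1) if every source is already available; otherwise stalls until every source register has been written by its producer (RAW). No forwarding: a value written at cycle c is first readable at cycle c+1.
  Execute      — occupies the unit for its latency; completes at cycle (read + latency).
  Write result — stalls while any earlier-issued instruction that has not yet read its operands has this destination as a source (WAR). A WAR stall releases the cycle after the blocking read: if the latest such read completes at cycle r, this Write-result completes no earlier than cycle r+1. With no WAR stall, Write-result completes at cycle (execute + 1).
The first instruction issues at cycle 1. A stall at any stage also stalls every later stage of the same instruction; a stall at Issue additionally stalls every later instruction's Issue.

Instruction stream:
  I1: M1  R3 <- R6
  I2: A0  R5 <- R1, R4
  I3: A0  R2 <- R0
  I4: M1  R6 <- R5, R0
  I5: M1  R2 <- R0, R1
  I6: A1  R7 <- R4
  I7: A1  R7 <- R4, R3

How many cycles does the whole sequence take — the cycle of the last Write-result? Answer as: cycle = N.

cycle = 27

t=1  I1→M1
t=2  I1 RO; I2→A0
t=3  I2 RO
t=4  I2 EX
t=5  I2 WR R5
t=6  I3→A0
t=7  I1 EX; I3 RO
t=8  I1 WR R3; I3 EX
t=9  I3 WR R2; I4→M1
t=10  I4 RO
t=15  I4 EX
t=16  I4 WR R6
t=17  I5→M1
t=18  I5 RO; I6→A1
t=19  I6 RO
t=21  I6 EX
t=22  I6 WR R7
t=23  I5 EX; I7→A1
t=24  I5 WR R2; I7 RO
t=26  I7 EX
t=27  I7 WR R7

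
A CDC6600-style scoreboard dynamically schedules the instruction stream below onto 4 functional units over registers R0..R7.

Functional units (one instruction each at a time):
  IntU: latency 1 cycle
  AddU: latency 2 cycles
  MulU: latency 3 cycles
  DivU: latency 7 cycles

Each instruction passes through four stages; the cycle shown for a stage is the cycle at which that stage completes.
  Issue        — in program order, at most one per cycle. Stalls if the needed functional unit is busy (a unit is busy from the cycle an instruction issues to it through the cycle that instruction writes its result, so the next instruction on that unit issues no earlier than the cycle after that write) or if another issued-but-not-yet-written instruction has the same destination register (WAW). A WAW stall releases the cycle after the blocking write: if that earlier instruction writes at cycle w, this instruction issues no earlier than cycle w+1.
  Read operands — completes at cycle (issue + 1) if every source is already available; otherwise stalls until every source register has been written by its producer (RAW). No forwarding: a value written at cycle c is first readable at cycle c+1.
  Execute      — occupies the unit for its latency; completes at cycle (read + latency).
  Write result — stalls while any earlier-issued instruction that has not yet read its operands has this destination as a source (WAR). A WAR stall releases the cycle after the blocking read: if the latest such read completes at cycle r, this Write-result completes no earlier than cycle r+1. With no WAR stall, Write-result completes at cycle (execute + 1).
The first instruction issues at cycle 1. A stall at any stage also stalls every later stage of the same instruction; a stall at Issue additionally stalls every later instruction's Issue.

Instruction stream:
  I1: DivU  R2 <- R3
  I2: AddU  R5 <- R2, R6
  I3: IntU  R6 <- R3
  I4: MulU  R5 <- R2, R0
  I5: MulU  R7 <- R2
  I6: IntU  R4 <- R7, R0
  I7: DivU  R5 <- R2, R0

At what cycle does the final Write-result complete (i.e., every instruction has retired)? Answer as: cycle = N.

t=1  I1→DivU
t=2  I1 RO; I2→AddU
t=3  I3→IntU
t=4  I3 RO
t=5  I3 EX
t=9  I1 EX
t=10  I1 WR R2
t=11  I2 RO
t=12  I3 WR R6
t=13  I2 EX
t=14  I2 WR R5
t=15  I4→MulU
t=16  I4 RO
t=19  I4 EX
t=20  I4 WR R5
t=21  I5→MulU
t=22  I5 RO; I6→IntU
t=23  I7→DivU
t=24  I7 RO
t=25  I5 EX
t=26  I5 WR R7
t=27  I6 RO
t=28  I6 EX
t=29  I6 WR R4
t=31  I7 EX
t=32  I7 WR R5

cycle = 32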